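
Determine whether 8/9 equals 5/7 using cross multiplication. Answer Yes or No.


Cross multiply to check 8/9 = 5/7
Left cross product: 8 * 7 = 56
Right cross product: 9 * 5 = 45
56 != 45
Not equal, so proportions differ => No

No


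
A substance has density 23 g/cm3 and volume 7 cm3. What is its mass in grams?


Using mass = density * volume
Density = 23 g/cm3
Volume = 7 cm3
Mass = 23 * 7
= 161 g

161


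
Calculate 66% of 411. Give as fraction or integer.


Compute 66% of 411
Convert percentage: 66% = 66/100
Multiply: 411 * 66/100
= 27126/100
= 13563/50

13563/50


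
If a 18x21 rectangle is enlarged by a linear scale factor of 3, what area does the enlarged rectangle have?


Original dimensions: 18 x 21
Enlargement factor = 3
New width = 18 * 3 = 54
New height = 21 * 3 = 63
New area = 54 * 63 = 3402

3402


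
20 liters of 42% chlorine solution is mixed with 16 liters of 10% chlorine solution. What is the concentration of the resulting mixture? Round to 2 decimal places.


Solute in mixture 1 = 42% of 20 L = 20*42/100 = 42/5 L
Solute in mixture 2 = 10% of 16 L = 16*10/100 = 8/5 L
Total solute = 42/5 + 8/5 = 10 L
Total volume = 20 + 16 = 36 L
Final concentration = 10/36 * 100 = 27.78%

27.78


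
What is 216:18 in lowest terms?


Find GCD(216, 18)
GCD = 18
Divide both by 18: 216/18 = 12, 18/18 = 1
Simplified ratio = 12:1

12:1


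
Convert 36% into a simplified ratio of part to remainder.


Part = 36%, Remainder = 64%
Ratio = 36:64
GCD(36, 64) = 4
Simplify: 9:16 = 9:16

9:16


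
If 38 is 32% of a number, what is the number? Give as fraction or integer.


Given: 38 is 32% of the whole
Set up: 38 = 32/100 * whole
whole = 38 * 100 / 32
whole = 3800 / 32
whole = 475/4

475/4


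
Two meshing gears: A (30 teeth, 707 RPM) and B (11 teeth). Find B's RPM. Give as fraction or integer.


Gear ratio: teeth_A * RPM_A = teeth_B * RPM_B
30 * 707 = 11 * RPM_B
21210 = 11 * RPM_B
RPM_B = 21210 / 11
RPM_B = 21210/11

21210/11


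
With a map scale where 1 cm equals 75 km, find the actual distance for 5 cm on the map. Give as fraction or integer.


Map scale: 1 cm = 75 km
Measured distance on map = 5 cm
Set up proportion: 5 * 75 / 1
= 375 / 1
= 375 km

375


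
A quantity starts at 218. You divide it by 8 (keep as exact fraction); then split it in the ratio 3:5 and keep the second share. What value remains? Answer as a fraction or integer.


Start with 218.
Step 1: Divide by 8: 218 / 8 = 109/4
Step 2: Split 3:5, second share = 109/4 * 5/8 = 545/32
Final result = 545/32

545/32


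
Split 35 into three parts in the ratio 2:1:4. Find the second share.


Ratio = 2:1:4
Total parts = 2 + 1 + 4 = 7
Value per part = 35 / 7 = 5
First share = 2 * 5 = 10
Middle share = 1 * 5 = 5
Third share = 4 * 5 = 20

5


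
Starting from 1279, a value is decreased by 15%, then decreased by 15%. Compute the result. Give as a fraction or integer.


Start: 1279
Step 1: decrease by 15% => multiply by 85/100
  1279 * 85/100 = 21743/20
Step 2: decrease by 15% => multiply by 85/100
  21743/20 * 85/100 = 369631/400
Final value = 369631/400

369631/400


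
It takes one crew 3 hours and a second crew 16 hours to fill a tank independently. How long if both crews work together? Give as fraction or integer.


Rate of A = 1/3 job per hour
Rate of B = 1/16 job per hour
Combined rate = 1/3 + 1/16
Find common denominator: (16 + 3)/(3*16) = 19/48
Combined rate = 19/48 job per hour
Time together = 1 / (19/48) = 48/19 hours

48/19


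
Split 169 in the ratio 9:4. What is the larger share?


Total parts = 9 + 4 = 13
Value per part = 169 / 13 = 13
First share = 9 * 13 = 117
Second share = 4 * 13 = 52
Larger share = 117

117


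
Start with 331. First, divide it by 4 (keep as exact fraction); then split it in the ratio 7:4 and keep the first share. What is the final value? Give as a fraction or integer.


Start with 331.
Step 1: Divide by 4: 331 / 4 = 331/4
Step 2: Split 7:4, first share = 331/4 * 7/11 = 2317/44
Final result = 2317/44

2317/44


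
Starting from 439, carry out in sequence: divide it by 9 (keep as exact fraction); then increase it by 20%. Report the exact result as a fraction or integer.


Start with 439.
Step 1: Divide by 9: 439 / 9 = 439/9
Step 2: Increase by 20%: 439/9 * 120/100 = 878/15
Final result = 878/15

878/15


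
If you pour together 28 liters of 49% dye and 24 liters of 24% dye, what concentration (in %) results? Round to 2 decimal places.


Solute in mixture 1 = 49% of 28 L = 28*49/100 = 343/25 L
Solute in mixture 2 = 24% of 24 L = 24*24/100 = 144/25 L
Total solute = 343/25 + 144/25 = 487/25 L
Total volume = 28 + 24 = 52 L
Final concentration = 487/25/52 * 100 = 37.46%

37.46


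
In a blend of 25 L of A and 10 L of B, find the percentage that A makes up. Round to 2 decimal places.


Volume of A = 25 L
Volume of B = 10 L
Total volume = 25 + 10 = 35 L
Percentage of A = (25/35) * 100
= 71.43%

71.43


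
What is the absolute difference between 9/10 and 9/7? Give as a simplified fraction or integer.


Simplify: 9/10 = 9/10 and 9/7 = 9/7
Find common denominator: LCD = 70
Convert: 63/70 and 90/70
Difference = |63 - 90|/70 = 27/70
Simplified = 27/70

27/70


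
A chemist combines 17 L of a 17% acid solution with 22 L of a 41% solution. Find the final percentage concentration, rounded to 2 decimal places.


Solute in mixture 1 = 17% of 17 L = 17*17/100 = 289/100 L
Solute in mixture 2 = 41% of 22 L = 22*41/100 = 451/50 L
Total solute = 289/100 + 451/50 = 1191/100 L
Total volume = 17 + 22 = 39 L
Final concentration = 1191/100/39 * 100 = 30.54%

30.54


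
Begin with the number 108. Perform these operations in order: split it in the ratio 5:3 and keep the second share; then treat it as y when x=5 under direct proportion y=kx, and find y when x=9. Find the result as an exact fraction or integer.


Start with 108.
Step 1: Split 5:3, second share = 108 * 3/8 = 81/2
Step 2: Direct prop: k = (81/2)/5; new y = k*9 = 81/2*9/5 = 729/10
Final result = 729/10

729/10


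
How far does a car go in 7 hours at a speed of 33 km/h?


Using distance = speed * time
Speed = 33 km/h
Time = 7 hours
Distance = 33 * 7
= 231 km

231


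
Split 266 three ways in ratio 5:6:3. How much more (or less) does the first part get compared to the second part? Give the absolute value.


Total parts = 5 + 6 + 3 = 14
Value per part = 266 / 14 = 19
Shares: 5*19=95, 6*19=114, 3*19=57
First share = 95, second share = 114
Difference = |95 - 114| = 19

19


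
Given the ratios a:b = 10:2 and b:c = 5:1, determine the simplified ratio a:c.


Given a:b = 10:2 and b:c = 5:1
Make b consistent. Multiply first ratio by 5: a:b = 50:10
Multiply second ratio by 2: b:c = 10:2
Now b = 10 in both, so a:b:c = 50:10:2
Therefore a:c = 50:2
Simplify by GCD: a:c = 25:1

25:1


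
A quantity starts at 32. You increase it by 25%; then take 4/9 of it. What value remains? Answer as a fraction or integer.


Start with 32.
Step 1: Increase by 25%: 32 * 125/100 = 40
Step 2: Take 4/9: 40 * 4/9 = 160/9
Final result = 160/9

160/9


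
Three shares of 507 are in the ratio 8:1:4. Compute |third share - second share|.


Total parts = 8 + 1 + 4 = 13
Value per part = 507 / 13 = 39
Shares: 8*39=312, 1*39=39, 4*39=156
Third share = 156, second share = 39
Difference = |156 - 39| = 117

117


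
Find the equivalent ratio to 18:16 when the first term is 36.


Original ratio: 18:16
First term target: 36
Scale factor = 36 / 18 = 2
Multiply second term: 16 * 2 = 32
Equivalent ratio = 36:32

36:32


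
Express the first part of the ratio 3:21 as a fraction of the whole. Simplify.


Total parts = 3 + 21 = 24
First part fraction = 3/24
Simplify: 3/24 = 1/8

1/8


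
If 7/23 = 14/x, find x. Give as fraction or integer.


Setting up: 7/23 = 14/x
Cross multiply: 7 * x = 23 * 14
7x = 322
x = 322/7
x = 46

46


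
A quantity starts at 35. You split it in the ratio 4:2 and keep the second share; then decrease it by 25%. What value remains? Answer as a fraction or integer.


Start with 35.
Step 1: Split 4:2, second share = 35 * 2/6 = 35/3
Step 2: Decrease by 25%: 35/3 * 75/100 = 35/4
Final result = 35/4

35/4


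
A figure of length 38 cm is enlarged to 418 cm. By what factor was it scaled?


Original length = 38 cm
Scaled length = 418 cm
Scale factor = 418 / 38
= 11

11


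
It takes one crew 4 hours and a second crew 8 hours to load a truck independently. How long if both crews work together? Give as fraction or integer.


Rate of A = 1/4 job per hour
Rate of B = 1/8 job per hour
Combined rate = 1/4 + 1/8
Find common denominator: (8 + 4)/(4*8) = 12/32
Combined rate = 3/8 job per hour
Time together = 1 / (3/8) = 8/3 hours

8/3


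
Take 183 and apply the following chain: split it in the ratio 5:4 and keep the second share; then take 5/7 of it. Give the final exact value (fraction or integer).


Start with 183.
Step 1: Split 5:4, second share = 183 * 4/9 = 244/3
Step 2: Take 5/7: 244/3 * 5/7 = 1220/21
Final result = 1220/21

1220/21


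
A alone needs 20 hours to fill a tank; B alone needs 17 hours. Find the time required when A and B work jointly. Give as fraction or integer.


Rate of A = 1/20 job per hour
Rate of B = 1/17 job per hour
Combined rate = 1/20 + 1/17
Find common denominator: (17 + 20)/(20*17) = 37/340
Combined rate = 37/340 job per hour
Time together = 1 / (37/340) = 340/37 hours

340/37


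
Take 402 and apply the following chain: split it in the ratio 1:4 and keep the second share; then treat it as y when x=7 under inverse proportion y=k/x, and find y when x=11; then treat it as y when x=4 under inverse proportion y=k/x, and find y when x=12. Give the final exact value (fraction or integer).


Start with 402.
Step 1: Split 1:4, second share = 402 * 4/5 = 1608/5
Step 2: Inverse prop: k = (1608/5)*7; new y = k/11 = 1608/5*7/11 = 11256/55
Step 3: Inverse prop: k = (11256/55)*4; new y = k/12 = 11256/55*4/12 = 3752/55
Final result = 3752/55

3752/55


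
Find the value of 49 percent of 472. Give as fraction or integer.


Compute 49% of 472
Convert percentage: 49% = 49/100
Multiply: 472 * 49/100
= 23128/100
= 5782/25

5782/25


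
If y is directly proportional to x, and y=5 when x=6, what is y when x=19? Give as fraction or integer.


Direct proportion: y = kx
Find k: k = 5/6 = 5/6
Compute y at x=19: y = 5/6 * 19
y = 95/6

95/6


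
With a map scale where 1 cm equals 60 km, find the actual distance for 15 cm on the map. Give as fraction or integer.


Map scale: 1 cm = 60 km
Measured distance on map = 15 cm
Set up proportion: 15 * 60 / 1
= 900 / 1
= 900 km

900


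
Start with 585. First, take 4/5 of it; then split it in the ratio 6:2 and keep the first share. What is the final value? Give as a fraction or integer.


Start with 585.
Step 1: Take 4/5: 585 * 4/5 = 468
Step 2: Split 6:2, first share = 468 * 6/8 = 351
Final result = 351

351


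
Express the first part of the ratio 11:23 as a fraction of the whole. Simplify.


Total parts = 11 + 23 = 34
First part fraction = 11/34
Simplify: 11/34 = 11/34

11/34


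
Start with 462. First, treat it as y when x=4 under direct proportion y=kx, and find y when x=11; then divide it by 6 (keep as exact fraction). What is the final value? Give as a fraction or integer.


Start with 462.
Step 1: Direct prop: k = (462)/4; new y = k*11 = 462*11/4 = 2541/2
Step 2: Divide by 6: 2541/2 / 6 = 847/4
Final result = 847/4

847/4


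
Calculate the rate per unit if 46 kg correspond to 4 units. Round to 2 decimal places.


Total kg = 46
Number of units = 4
Unit rate = 46 / 4
= 11.50 kg per unit

11.50


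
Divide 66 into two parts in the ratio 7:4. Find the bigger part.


Total parts = 7 + 4 = 11
Value per part = 66 / 11 = 6
First share = 7 * 6 = 42
Second share = 4 * 6 = 24
Larger share = 42

42


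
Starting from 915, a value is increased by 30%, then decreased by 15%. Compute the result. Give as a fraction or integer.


Start: 915
Step 1: increase by 30% => multiply by 130/100
  915 * 130/100 = 2379/2
Step 2: decrease by 15% => multiply by 85/100
  2379/2 * 85/100 = 40443/40
Final value = 40443/40

40443/40


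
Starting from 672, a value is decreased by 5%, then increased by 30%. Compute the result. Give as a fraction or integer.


Start: 672
Step 1: decrease by 5% => multiply by 95/100
  672 * 95/100 = 3192/5
Step 2: increase by 30% => multiply by 130/100
  3192/5 * 130/100 = 20748/25
Final value = 20748/25

20748/25


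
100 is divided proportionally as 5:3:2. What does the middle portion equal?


Ratio = 5:3:2
Total parts = 5 + 3 + 2 = 10
Value per part = 100 / 10 = 10
First share = 5 * 10 = 50
Middle share = 3 * 10 = 30
Third share = 2 * 10 = 20

30


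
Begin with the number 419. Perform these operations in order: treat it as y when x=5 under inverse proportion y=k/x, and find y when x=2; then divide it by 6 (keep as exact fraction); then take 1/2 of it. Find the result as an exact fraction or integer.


Start with 419.
Step 1: Inverse prop: k = (419)*5; new y = k/2 = 419*5/2 = 2095/2
Step 2: Divide by 6: 2095/2 / 6 = 2095/12
Step 3: Take 1/2: 2095/12 * 1/2 = 2095/24
Final result = 2095/24

2095/24


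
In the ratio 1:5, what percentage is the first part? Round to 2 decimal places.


Total parts = 1 + 5 = 6
First part fraction = 1/6
Percentage = (1/6) * 100
= 0.166667 * 100
= 16.67%

16.67


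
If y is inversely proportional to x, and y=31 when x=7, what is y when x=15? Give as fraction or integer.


Inverse proportion: y = k/x
Find k: k = 7 * 31 = 217
Compute y at x=15: y = 217/15
y = 217/15

217/15


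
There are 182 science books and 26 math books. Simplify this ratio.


Find GCD(182, 26)
GCD = 26
Divide both by 26: 182/26 = 7, 26/26 = 1
Simplified ratio = 7:1

7:1


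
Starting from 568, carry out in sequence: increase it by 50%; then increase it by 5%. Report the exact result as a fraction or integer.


Start with 568.
Step 1: Increase by 50%: 568 * 150/100 = 852
Step 2: Increase by 5%: 852 * 105/100 = 4473/5
Final result = 4473/5

4473/5


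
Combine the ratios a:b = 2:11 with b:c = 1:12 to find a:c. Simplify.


Given a:b = 2:11 and b:c = 1:12
Make b consistent. Multiply first ratio by 1: a:b = 2:11
Multiply second ratio by 11: b:c = 11:132
Now b = 11 in both, so a:b:c = 2:11:132
Therefore a:c = 2:132
Simplify by GCD: a:c = 1:66

1:66


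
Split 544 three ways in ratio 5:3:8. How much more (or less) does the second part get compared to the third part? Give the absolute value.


Total parts = 5 + 3 + 8 = 16
Value per part = 544 / 16 = 34
Shares: 5*34=170, 3*34=102, 8*34=272
Second share = 102, third share = 272
Difference = |102 - 272| = 170

170


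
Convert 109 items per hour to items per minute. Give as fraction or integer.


Converting from per hour to per minute
Rate = 109 items per hour
Divide by 60: 109/60
= 109/60 items per minute

109/60


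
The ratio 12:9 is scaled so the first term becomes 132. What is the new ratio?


Original ratio: 12:9
First term target: 132
Scale factor = 132 / 12 = 11
Multiply second term: 9 * 11 = 99
Equivalent ratio = 132:99

132:99


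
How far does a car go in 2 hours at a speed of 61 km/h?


Using distance = speed * time
Speed = 61 km/h
Time = 2 hours
Distance = 61 * 2
= 122 km

122


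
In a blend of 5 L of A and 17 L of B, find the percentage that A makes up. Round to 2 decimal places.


Volume of A = 5 L
Volume of B = 17 L
Total volume = 5 + 17 = 22 L
Percentage of A = (5/22) * 100
= 22.73%

22.73


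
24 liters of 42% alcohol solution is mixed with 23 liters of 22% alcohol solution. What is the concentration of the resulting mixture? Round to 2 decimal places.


Solute in mixture 1 = 42% of 24 L = 24*42/100 = 252/25 L
Solute in mixture 2 = 22% of 23 L = 23*22/100 = 253/50 L
Total solute = 252/25 + 253/50 = 757/50 L
Total volume = 24 + 23 = 47 L
Final concentration = 757/50/47 * 100 = 32.21%

32.21


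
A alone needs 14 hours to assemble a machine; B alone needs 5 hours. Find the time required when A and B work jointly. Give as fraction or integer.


Rate of A = 1/14 job per hour
Rate of B = 1/5 job per hour
Combined rate = 1/14 + 1/5
Find common denominator: (5 + 14)/(14*5) = 19/70
Combined rate = 19/70 job per hour
Time together = 1 / (19/70) = 70/19 hours

70/19


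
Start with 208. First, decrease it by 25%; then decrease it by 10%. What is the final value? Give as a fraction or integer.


Start with 208.
Step 1: Decrease by 25%: 208 * 75/100 = 156
Step 2: Decrease by 10%: 156 * 90/100 = 702/5
Final result = 702/5

702/5


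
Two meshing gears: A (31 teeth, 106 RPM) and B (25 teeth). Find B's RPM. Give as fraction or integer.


Gear ratio: teeth_A * RPM_A = teeth_B * RPM_B
31 * 106 = 25 * RPM_B
3286 = 25 * RPM_B
RPM_B = 3286 / 25
RPM_B = 3286/25

3286/25


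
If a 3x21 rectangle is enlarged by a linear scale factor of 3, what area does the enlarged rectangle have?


Original dimensions: 3 x 21
Enlargement factor = 3
New width = 3 * 3 = 9
New height = 21 * 3 = 63
New area = 9 * 63 = 567

567


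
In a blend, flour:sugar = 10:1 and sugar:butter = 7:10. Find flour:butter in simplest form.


Given a:b = 10:1 and b:c = 7:10
Make b consistent. Multiply first ratio by 7: a:b = 70:7
Multiply second ratio by 1: b:c = 7:10
Now b = 7 in both, so a:b:c = 70:7:10
Therefore a:c = 70:10
Simplify by GCD: a:c = 7:1

7:1


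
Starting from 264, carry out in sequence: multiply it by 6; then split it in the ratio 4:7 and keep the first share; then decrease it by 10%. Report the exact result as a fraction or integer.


Start with 264.
Step 1: Multiply by 6: 264 * 6 = 1584
Step 2: Split 4:7, first share = 1584 * 4/11 = 576
Step 3: Decrease by 10%: 576 * 90/100 = 2592/5
Final result = 2592/5

2592/5


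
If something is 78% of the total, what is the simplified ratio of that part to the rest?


Part = 78%, Remainder = 22%
Ratio = 78:22
GCD(78, 22) = 2
Simplify: 39:11 = 39:11

39:11


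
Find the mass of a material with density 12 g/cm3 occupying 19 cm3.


Using mass = density * volume
Density = 12 g/cm3
Volume = 19 cm3
Mass = 12 * 19
= 228 g

228


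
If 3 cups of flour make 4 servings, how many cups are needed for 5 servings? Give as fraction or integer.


Original: 3 cups for 4 servings
Target servings = 5
Scaling factor = 5/4
New amount = 3 * 5/4
= 15/4
= 15/4 cups

15/4


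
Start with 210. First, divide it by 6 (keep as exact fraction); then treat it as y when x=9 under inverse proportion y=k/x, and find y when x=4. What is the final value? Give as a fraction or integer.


Start with 210.
Step 1: Divide by 6: 210 / 6 = 35
Step 2: Inverse prop: k = (35)*9; new y = k/4 = 35*9/4 = 315/4
Final result = 315/4

315/4


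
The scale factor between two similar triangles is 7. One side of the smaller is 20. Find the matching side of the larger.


Similar triangles have proportional sides
Scale factor = 7
Smaller side = 20
Corresponding larger side = 20 * 7
= 140

140


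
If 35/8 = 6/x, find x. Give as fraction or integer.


Setting up: 35/8 = 6/x
Cross multiply: 35 * x = 8 * 6
35x = 48
x = 48/35
x = 48/35

48/35


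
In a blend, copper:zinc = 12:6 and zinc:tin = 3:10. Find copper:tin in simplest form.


Given a:b = 12:6 and b:c = 3:10
Make b consistent. Multiply first ratio by 3: a:b = 36:18
Multiply second ratio by 6: b:c = 18:60
Now b = 18 in both, so a:b:c = 36:18:60
Therefore a:c = 36:60
Simplify by GCD: a:c = 3:5

3:5


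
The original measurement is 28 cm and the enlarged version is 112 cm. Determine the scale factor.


Original length = 28 cm
Scaled length = 112 cm
Scale factor = 112 / 28
= 4

4


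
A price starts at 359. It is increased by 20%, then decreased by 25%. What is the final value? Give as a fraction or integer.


Start: 359
Step 1: increase by 20% => multiply by 120/100
  359 * 120/100 = 2154/5
Step 2: decrease by 25% => multiply by 75/100
  2154/5 * 75/100 = 3231/10
Final value = 3231/10

3231/10


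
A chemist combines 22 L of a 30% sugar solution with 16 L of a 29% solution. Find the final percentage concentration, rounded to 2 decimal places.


Solute in mixture 1 = 30% of 22 L = 22*30/100 = 33/5 L
Solute in mixture 2 = 29% of 16 L = 16*29/100 = 116/25 L
Total solute = 33/5 + 116/25 = 281/25 L
Total volume = 22 + 16 = 38 L
Final concentration = 281/25/38 * 100 = 29.58%

29.58


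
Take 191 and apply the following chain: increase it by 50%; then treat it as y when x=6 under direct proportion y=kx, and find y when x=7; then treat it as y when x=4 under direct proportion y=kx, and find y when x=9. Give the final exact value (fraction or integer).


Start with 191.
Step 1: Increase by 50%: 191 * 150/100 = 573/2
Step 2: Direct prop: k = (573/2)/6; new y = k*7 = 573/2*7/6 = 1337/4
Step 3: Direct prop: k = (1337/4)/4; new y = k*9 = 1337/4*9/4 = 12033/16
Final result = 12033/16

12033/16


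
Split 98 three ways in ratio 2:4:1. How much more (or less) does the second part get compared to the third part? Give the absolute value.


Total parts = 2 + 4 + 1 = 7
Value per part = 98 / 7 = 14
Shares: 2*14=28, 4*14=56, 1*14=14
Second share = 56, third share = 14
Difference = |56 - 14| = 42

42


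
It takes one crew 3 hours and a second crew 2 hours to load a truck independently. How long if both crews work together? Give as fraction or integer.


Rate of A = 1/3 job per hour
Rate of B = 1/2 job per hour
Combined rate = 1/3 + 1/2
Find common denominator: (2 + 3)/(3*2) = 5/6
Combined rate = 5/6 job per hour
Time together = 1 / (5/6) = 6/5 hours

6/5


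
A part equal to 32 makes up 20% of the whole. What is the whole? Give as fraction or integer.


Given: 32 is 20% of the whole
Set up: 32 = 20/100 * whole
whole = 32 * 100 / 20
whole = 3200 / 20
whole = 160

160


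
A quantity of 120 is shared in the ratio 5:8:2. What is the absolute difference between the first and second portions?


Total parts = 5 + 8 + 2 = 15
Value per part = 120 / 15 = 8
Shares: 5*8=40, 8*8=64, 2*8=16
First share = 40, second share = 64
Difference = |40 - 64| = 24

24


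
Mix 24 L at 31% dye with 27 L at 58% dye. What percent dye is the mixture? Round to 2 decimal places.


Solute in mixture 1 = 31% of 24 L = 24*31/100 = 186/25 L
Solute in mixture 2 = 58% of 27 L = 27*58/100 = 783/50 L
Total solute = 186/25 + 783/50 = 231/10 L
Total volume = 24 + 27 = 51 L
Final concentration = 231/10/51 * 100 = 45.29%

45.29


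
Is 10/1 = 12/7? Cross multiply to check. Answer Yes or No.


Cross multiply to check 10/1 = 12/7
Left cross product: 10 * 7 = 70
Right cross product: 1 * 12 = 12
70 != 12
Not equal, so proportions differ => No

No


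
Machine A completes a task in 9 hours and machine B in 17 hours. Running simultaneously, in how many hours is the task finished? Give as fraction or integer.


Rate of A = 1/9 job per hour
Rate of B = 1/17 job per hour
Combined rate = 1/9 + 1/17
Find common denominator: (17 + 9)/(9*17) = 26/153
Combined rate = 26/153 job per hour
Time together = 1 / (26/153) = 153/26 hours

153/26


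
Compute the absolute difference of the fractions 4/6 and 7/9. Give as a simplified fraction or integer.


Simplify: 4/6 = 2/3 and 7/9 = 7/9
Find common denominator: LCD = 9
Convert: 6/9 and 7/9
Difference = |6 - 7|/9 = 1/9
Simplified = 1/9

1/9


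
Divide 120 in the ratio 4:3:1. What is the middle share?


Ratio = 4:3:1
Total parts = 4 + 3 + 1 = 8
Value per part = 120 / 8 = 15
First share = 4 * 15 = 60
Middle share = 3 * 15 = 45
Third share = 1 * 15 = 15

45


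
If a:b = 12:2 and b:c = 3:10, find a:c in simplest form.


Given a:b = 12:2 and b:c = 3:10
Make b consistent. Multiply first ratio by 3: a:b = 36:6
Multiply second ratio by 2: b:c = 6:20
Now b = 6 in both, so a:b:c = 36:6:20
Therefore a:c = 36:20
Simplify by GCD: a:c = 9:5

9:5


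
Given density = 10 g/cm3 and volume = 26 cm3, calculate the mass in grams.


Using mass = density * volume
Density = 10 g/cm3
Volume = 26 cm3
Mass = 10 * 26
= 260 g

260


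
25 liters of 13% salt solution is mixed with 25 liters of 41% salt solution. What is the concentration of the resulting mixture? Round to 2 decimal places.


Solute in mixture 1 = 13% of 25 L = 25*13/100 = 13/4 L
Solute in mixture 2 = 41% of 25 L = 25*41/100 = 41/4 L
Total solute = 13/4 + 41/4 = 27/2 L
Total volume = 25 + 25 = 50 L
Final concentration = 27/2/50 * 100 = 27.00%

27.00


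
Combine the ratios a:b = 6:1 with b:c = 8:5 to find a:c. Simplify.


Given a:b = 6:1 and b:c = 8:5
Make b consistent. Multiply first ratio by 8: a:b = 48:8
Multiply second ratio by 1: b:c = 8:5
Now b = 8 in both, so a:b:c = 48:8:5
Therefore a:c = 48:5
Simplify by GCD: a:c = 48:5

48:5


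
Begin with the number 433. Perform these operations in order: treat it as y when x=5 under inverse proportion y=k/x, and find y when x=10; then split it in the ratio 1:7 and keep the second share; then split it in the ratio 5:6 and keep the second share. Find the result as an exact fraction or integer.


Start with 433.
Step 1: Inverse prop: k = (433)*5; new y = k/10 = 433*5/10 = 433/2
Step 2: Split 1:7, second share = 433/2 * 7/8 = 3031/16
Step 3: Split 5:6, second share = 3031/16 * 6/11 = 9093/88
Final result = 9093/88

9093/88


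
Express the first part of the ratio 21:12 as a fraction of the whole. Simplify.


Total parts = 21 + 12 = 33
First part fraction = 21/33
Simplify: 21/33 = 7/11

7/11


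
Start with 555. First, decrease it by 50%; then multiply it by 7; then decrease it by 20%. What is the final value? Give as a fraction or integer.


Start with 555.
Step 1: Decrease by 50%: 555 * 50/100 = 555/2
Step 2: Multiply by 7: 555/2 * 7 = 3885/2
Step 3: Decrease by 20%: 3885/2 * 80/100 = 1554
Final result = 1554

1554


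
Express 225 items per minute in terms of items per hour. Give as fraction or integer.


Converting from per minute to per hour
Rate = 225 items per minute
Multiply by 60: 225 * 60
= 13500 items per hour

13500


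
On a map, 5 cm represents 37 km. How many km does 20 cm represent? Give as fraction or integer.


Map scale: 5 cm = 37 km
Measured distance on map = 20 cm
Set up proportion: 20 * 37 / 5
= 740 / 5
= 148 km

148


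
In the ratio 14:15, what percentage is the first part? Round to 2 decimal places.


Total parts = 14 + 15 = 29
First part fraction = 14/29
Percentage = (14/29) * 100
= 0.482759 * 100
= 48.28%

48.28


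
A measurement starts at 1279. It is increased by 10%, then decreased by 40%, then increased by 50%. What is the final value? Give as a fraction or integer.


Start: 1279
Step 1: increase by 10% => multiply by 110/100
  1279 * 110/100 = 14069/10
Step 2: decrease by 40% => multiply by 60/100
  14069/10 * 60/100 = 42207/50
Step 3: increase by 50% => multiply by 150/100
  42207/50 * 150/100 = 126621/100
Final value = 126621/100

126621/100


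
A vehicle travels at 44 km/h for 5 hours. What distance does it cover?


Using distance = speed * time
Speed = 44 km/h
Time = 5 hours
Distance = 44 * 5
= 220 km

220


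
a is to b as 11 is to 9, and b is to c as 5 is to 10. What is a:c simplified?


Given a:b = 11:9 and b:c = 5:10
Make b consistent. Multiply first ratio by 5: a:b = 55:45
Multiply second ratio by 9: b:c = 45:90
Now b = 45 in both, so a:b:c = 55:45:90
Therefore a:c = 55:90
Simplify by GCD: a:c = 11:18

11:18


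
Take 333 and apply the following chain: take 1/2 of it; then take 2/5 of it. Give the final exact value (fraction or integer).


Start with 333.
Step 1: Take 1/2: 333 * 1/2 = 333/2
Step 2: Take 2/5: 333/2 * 2/5 = 333/5
Final result = 333/5

333/5


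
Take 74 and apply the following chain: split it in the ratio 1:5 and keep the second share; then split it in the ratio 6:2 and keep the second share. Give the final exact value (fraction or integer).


Start with 74.
Step 1: Split 1:5, second share = 74 * 5/6 = 185/3
Step 2: Split 6:2, second share = 185/3 * 2/8 = 185/12
Final result = 185/12

185/12


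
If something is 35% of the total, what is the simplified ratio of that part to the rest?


Part = 35%, Remainder = 65%
Ratio = 35:65
GCD(35, 65) = 5
Simplify: 7:13 = 7:13

7:13


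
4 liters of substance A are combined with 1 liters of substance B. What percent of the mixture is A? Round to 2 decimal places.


Volume of A = 4 L
Volume of B = 1 L
Total volume = 4 + 1 = 5 L
Percentage of A = (4/5) * 100
= 80.00%

80.00


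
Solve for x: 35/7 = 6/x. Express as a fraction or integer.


Setting up: 35/7 = 6/x
Cross multiply: 35 * x = 7 * 6
35x = 42
x = 42/35
x = 6/5

6/5


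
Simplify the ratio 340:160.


Find GCD(340, 160)
GCD = 20
Divide both by 20: 340/20 = 17, 160/20 = 8
Simplified ratio = 17:8

17:8


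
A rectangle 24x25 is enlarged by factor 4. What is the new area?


Original dimensions: 24 x 25
Enlargement factor = 4
New width = 24 * 4 = 96
New height = 25 * 4 = 100
New area = 96 * 100 = 9600

9600


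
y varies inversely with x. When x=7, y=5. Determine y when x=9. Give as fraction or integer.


Inverse proportion: y = k/x
Find k: k = 7 * 5 = 35
Compute y at x=9: y = 35/9
y = 35/9

35/9


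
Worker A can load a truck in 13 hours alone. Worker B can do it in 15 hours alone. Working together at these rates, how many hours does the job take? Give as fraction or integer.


Rate of A = 1/13 job per hour
Rate of B = 1/15 job per hour
Combined rate = 1/13 + 1/15
Find common denominator: (15 + 13)/(13*15) = 28/195
Combined rate = 28/195 job per hour
Time together = 1 / (28/195) = 195/28 hours

195/28


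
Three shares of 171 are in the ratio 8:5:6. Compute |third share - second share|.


Total parts = 8 + 5 + 6 = 19
Value per part = 171 / 19 = 9
Shares: 8*9=72, 5*9=45, 6*9=54
Third share = 54, second share = 45
Difference = |54 - 45| = 9

9


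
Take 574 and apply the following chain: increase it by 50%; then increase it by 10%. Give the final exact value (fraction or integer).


Start with 574.
Step 1: Increase by 50%: 574 * 150/100 = 861
Step 2: Increase by 10%: 861 * 110/100 = 9471/10
Final result = 9471/10

9471/10


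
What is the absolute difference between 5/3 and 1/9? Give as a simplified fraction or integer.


Simplify: 5/3 = 5/3 and 1/9 = 1/9
Find common denominator: LCD = 9
Convert: 15/9 and 1/9
Difference = |15 - 1|/9 = 14/9
Simplified = 14/9

14/9


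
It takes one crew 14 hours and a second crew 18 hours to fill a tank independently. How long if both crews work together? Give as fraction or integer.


Rate of A = 1/14 job per hour
Rate of B = 1/18 job per hour
Combined rate = 1/14 + 1/18
Find common denominator: (18 + 14)/(14*18) = 32/252
Combined rate = 8/63 job per hour
Time together = 1 / (8/63) = 63/8 hours

63/8


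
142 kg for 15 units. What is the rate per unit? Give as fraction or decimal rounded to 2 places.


Total kg = 142
Number of units = 15
Unit rate = 142 / 15
= 9.47 kg per unit

9.47


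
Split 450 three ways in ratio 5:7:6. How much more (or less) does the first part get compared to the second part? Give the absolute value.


Total parts = 5 + 7 + 6 = 18
Value per part = 450 / 18 = 25
Shares: 5*25=125, 7*25=175, 6*25=150
First share = 125, second share = 175
Difference = |125 - 175| = 50

50


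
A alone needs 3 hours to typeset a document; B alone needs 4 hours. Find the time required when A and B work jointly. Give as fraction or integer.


Rate of A = 1/3 job per hour
Rate of B = 1/4 job per hour
Combined rate = 1/3 + 1/4
Find common denominator: (4 + 3)/(3*4) = 7/12
Combined rate = 7/12 job per hour
Time together = 1 / (7/12) = 12/7 hours

12/7


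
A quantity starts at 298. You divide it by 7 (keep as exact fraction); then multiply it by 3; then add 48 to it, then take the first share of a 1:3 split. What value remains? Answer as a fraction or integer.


Start with 298.
Step 1: Divide by 7: 298 / 7 = 298/7
Step 2: Multiply by 3: 298/7 * 3 = 894/7
Step 3: Add 48: 894/7+48=1230/7; split 1:3 first = 1230/7*1/4 = 615/14
Final result = 615/14

615/14


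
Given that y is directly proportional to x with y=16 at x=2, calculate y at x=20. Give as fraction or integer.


Direct proportion: y = kx
Find k: k = 16/2 = 8
Compute y at x=20: y = 8 * 20
y = 160

160


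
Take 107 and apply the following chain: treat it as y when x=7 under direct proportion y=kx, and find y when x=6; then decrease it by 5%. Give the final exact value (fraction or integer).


Start with 107.
Step 1: Direct prop: k = (107)/7; new y = k*6 = 107*6/7 = 642/7
Step 2: Decrease by 5%: 642/7 * 95/100 = 6099/70
Final result = 6099/70

6099/70


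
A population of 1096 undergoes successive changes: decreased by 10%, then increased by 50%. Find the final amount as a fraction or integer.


Start: 1096
Step 1: decrease by 10% => multiply by 90/100
  1096 * 90/100 = 4932/5
Step 2: increase by 50% => multiply by 150/100
  4932/5 * 150/100 = 7398/5
Final value = 7398/5

7398/5


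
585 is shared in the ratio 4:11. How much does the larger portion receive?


Total parts = 4 + 11 = 15
Value per part = 585 / 15 = 39
First share = 4 * 39 = 156
Second share = 11 * 39 = 429
Larger share = 429

429


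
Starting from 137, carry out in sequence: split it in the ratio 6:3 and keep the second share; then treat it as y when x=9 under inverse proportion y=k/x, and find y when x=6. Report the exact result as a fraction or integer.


Start with 137.
Step 1: Split 6:3, second share = 137 * 3/9 = 137/3
Step 2: Inverse prop: k = (137/3)*9; new y = k/6 = 137/3*9/6 = 137/2
Final result = 137/2

137/2


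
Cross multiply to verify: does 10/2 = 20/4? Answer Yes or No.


Cross multiply to check 10/2 = 20/4
Left cross product: 10 * 4 = 40
Right cross product: 2 * 20 = 40
40 = 40
Equal, so proportions match => Yes

Yes


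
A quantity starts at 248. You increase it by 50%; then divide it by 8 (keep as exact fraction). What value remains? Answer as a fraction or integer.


Start with 248.
Step 1: Increase by 50%: 248 * 150/100 = 372
Step 2: Divide by 8: 372 / 8 = 93/2
Final result = 93/2

93/2


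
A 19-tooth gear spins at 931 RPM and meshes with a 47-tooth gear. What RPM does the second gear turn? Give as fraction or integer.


Gear ratio: teeth_A * RPM_A = teeth_B * RPM_B
19 * 931 = 47 * RPM_B
17689 = 47 * RPM_B
RPM_B = 17689 / 47
RPM_B = 17689/47

17689/47


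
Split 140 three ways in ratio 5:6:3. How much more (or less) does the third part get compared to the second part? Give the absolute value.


Total parts = 5 + 6 + 3 = 14
Value per part = 140 / 14 = 10
Shares: 5*10=50, 6*10=60, 3*10=30
Third share = 30, second share = 60
Difference = |30 - 60| = 30

30


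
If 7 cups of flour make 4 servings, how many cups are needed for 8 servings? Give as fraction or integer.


Original: 7 cups for 4 servings
Target servings = 8
Scaling factor = 8/4
New amount = 7 * 8/4
= 56/4
= 14 cups

14


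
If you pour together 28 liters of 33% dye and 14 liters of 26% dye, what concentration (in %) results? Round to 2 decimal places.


Solute in mixture 1 = 33% of 28 L = 28*33/100 = 231/25 L
Solute in mixture 2 = 26% of 14 L = 14*26/100 = 91/25 L
Total solute = 231/25 + 91/25 = 322/25 L
Total volume = 28 + 14 = 42 L
Final concentration = 322/25/42 * 100 = 30.67%

30.67


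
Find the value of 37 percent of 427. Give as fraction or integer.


Compute 37% of 427
Convert percentage: 37% = 37/100
Multiply: 427 * 37/100
= 15799/100
= 15799/100

15799/100


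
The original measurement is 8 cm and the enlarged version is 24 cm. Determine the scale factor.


Original length = 8 cm
Scaled length = 24 cm
Scale factor = 24 / 8
= 3

3


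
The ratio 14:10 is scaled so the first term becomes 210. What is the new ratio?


Original ratio: 14:10
First term target: 210
Scale factor = 210 / 14 = 15
Multiply second term: 10 * 15 = 150
Equivalent ratio = 210:150

210:150


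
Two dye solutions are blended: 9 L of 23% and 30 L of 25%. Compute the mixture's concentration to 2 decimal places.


Solute in mixture 1 = 23% of 9 L = 9*23/100 = 207/100 L
Solute in mixture 2 = 25% of 30 L = 30*25/100 = 15/2 L
Total solute = 207/100 + 15/2 = 957/100 L
Total volume = 9 + 30 = 39 L
Final concentration = 957/100/39 * 100 = 24.54%

24.54


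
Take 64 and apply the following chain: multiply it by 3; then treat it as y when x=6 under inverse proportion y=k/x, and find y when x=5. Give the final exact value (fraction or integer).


Start with 64.
Step 1: Multiply by 3: 64 * 3 = 192
Step 2: Inverse prop: k = (192)*6; new y = k/5 = 192*6/5 = 1152/5
Final result = 1152/5

1152/5


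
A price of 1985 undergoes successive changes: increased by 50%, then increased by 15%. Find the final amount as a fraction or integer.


Start: 1985
Step 1: increase by 50% => multiply by 150/100
  1985 * 150/100 = 5955/2
Step 2: increase by 15% => multiply by 115/100
  5955/2 * 115/100 = 27393/8
Final value = 27393/8

27393/8


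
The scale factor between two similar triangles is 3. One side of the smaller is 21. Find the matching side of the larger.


Similar triangles have proportional sides
Scale factor = 3
Smaller side = 21
Corresponding larger side = 21 * 3
= 63

63


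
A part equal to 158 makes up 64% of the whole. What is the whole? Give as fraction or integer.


Given: 158 is 64% of the whole
Set up: 158 = 64/100 * whole
whole = 158 * 100 / 64
whole = 15800 / 64
whole = 1975/8

1975/8


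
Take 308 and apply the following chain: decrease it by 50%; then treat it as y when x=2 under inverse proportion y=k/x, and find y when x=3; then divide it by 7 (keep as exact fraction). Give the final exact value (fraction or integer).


Start with 308.
Step 1: Decrease by 50%: 308 * 50/100 = 154
Step 2: Inverse prop: k = (154)*2; new y = k/3 = 154*2/3 = 308/3
Step 3: Divide by 7: 308/3 / 7 = 44/3
Final result = 44/3

44/3


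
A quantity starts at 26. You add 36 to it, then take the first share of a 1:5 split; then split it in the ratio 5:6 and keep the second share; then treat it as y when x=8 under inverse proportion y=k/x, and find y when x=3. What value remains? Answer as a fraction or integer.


Start with 26.
Step 1: Add 36: 26+36=62; split 1:5 first = 62*1/6 = 31/3
Step 2: Split 5:6, second share = 31/3 * 6/11 = 62/11
Step 3: Inverse prop: k = (62/11)*8; new y = k/3 = 62/11*8/3 = 496/33
Final result = 496/33

496/33


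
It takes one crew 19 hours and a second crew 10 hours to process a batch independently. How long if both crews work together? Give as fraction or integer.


Rate of A = 1/19 job per hour
Rate of B = 1/10 job per hour
Combined rate = 1/19 + 1/10
Find common denominator: (10 + 19)/(19*10) = 29/190
Combined rate = 29/190 job per hour
Time together = 1 / (29/190) = 190/29 hours

190/29


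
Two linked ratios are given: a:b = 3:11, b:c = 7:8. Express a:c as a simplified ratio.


Given a:b = 3:11 and b:c = 7:8
Make b consistent. Multiply first ratio by 7: a:b = 21:77
Multiply second ratio by 11: b:c = 77:88
Now b = 77 in both, so a:b:c = 21:77:88
Therefore a:c = 21:88
Simplify by GCD: a:c = 21:88

21:88


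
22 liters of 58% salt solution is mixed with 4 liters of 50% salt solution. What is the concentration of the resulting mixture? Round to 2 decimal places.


Solute in mixture 1 = 58% of 22 L = 22*58/100 = 319/25 L
Solute in mixture 2 = 50% of 4 L = 4*50/100 = 2 L
Total solute = 319/25 + 2 = 369/25 L
Total volume = 22 + 4 = 26 L
Final concentration = 369/25/26 * 100 = 56.77%

56.77


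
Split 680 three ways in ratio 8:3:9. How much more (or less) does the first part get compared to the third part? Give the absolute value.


Total parts = 8 + 3 + 9 = 20
Value per part = 680 / 20 = 34
Shares: 8*34=272, 3*34=102, 9*34=306
First share = 272, third share = 306
Difference = |272 - 306| = 34

34


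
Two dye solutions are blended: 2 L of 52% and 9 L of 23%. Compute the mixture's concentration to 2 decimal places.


Solute in mixture 1 = 52% of 2 L = 2*52/100 = 26/25 L
Solute in mixture 2 = 23% of 9 L = 9*23/100 = 207/100 L
Total solute = 26/25 + 207/100 = 311/100 L
Total volume = 2 + 9 = 11 L
Final concentration = 311/100/11 * 100 = 28.27%

28.27
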